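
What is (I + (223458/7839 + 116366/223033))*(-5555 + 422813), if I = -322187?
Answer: -26113244572944439722/194261743 ≈ -1.3442e+11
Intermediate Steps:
(I + (223458/7839 + 116366/223033))*(-5555 + 422813) = (-322187 + (223458/7839 + 116366/223033))*(-5555 + 422813) = (-322187 + (223458*(1/7839) + 116366*(1/223033)))*417258 = (-322187 + (74486/2613 + 116366/223033))*417258 = (-322187 + 16916900396/582785229)*417258 = -187748907675427/582785229*417258 = -26113244572944439722/194261743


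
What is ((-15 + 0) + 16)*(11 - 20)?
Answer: -9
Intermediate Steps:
((-15 + 0) + 16)*(11 - 20) = (-15 + 16)*(-9) = 1*(-9) = -9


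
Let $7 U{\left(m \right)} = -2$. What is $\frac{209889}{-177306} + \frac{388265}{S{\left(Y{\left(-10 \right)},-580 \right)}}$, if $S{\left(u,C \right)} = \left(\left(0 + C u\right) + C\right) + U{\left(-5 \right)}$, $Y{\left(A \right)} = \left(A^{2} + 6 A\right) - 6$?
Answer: $- \frac{42643137109}{2099628101} \approx -20.31$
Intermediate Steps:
$U{\left(m \right)} = - \frac{2}{7}$ ($U{\left(m \right)} = \frac{1}{7} \left(-2\right) = - \frac{2}{7}$)
$Y{\left(A \right)} = -6 + A^{2} + 6 A$
$S{\left(u,C \right)} = - \frac{2}{7} + C + C u$ ($S{\left(u,C \right)} = \left(\left(0 + C u\right) + C\right) - \frac{2}{7} = \left(C u + C\right) - \frac{2}{7} = \left(C + C u\right) - \frac{2}{7} = - \frac{2}{7} + C + C u$)
$\frac{209889}{-177306} + \frac{388265}{S{\left(Y{\left(-10 \right)},-580 \right)}} = \frac{209889}{-177306} + \frac{388265}{- \frac{2}{7} - 580 - 580 \left(-6 + \left(-10\right)^{2} + 6 \left(-10\right)\right)} = 209889 \left(- \frac{1}{177306}\right) + \frac{388265}{- \frac{2}{7} - 580 - 580 \left(-6 + 100 - 60\right)} = - \frac{69963}{59102} + \frac{388265}{- \frac{2}{7} - 580 - 19720} = - \frac{69963}{59102} + \frac{388265}{- \frac{142102}{7}} = - \frac{69963}{59102} + 388265 \left(- \frac{7}{142102}\right) = - \frac{69963}{59102} - \frac{2717855}{142102} = - \frac{42643137109}{2099628101}$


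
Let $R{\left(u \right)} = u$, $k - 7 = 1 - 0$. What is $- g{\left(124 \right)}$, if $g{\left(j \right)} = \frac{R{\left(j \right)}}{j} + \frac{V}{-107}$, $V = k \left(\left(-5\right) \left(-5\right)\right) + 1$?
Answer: $\frac{94}{107} \approx 0.8785$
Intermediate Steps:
$k = 8$ ($k = 7 + \left(1 - 0\right) = 7 + \left(1 + 0\right) = 7 + 1 = 8$)
$V = 201$ ($V = 8 \left(\left(-5\right) \left(-5\right)\right) + 1 = 8 \cdot 25 + 1 = 200 + 1 = 201$)
$g{\left(j \right)} = - \frac{94}{107}$ ($g{\left(j \right)} = \frac{j}{j} + \frac{201}{-107} = 1 + 201 \left(- \frac{1}{107}\right) = 1 - \frac{201}{107} = - \frac{94}{107}$)
$- g{\left(124 \right)} = \left(-1\right) \left(- \frac{94}{107}\right) = \frac{94}{107}$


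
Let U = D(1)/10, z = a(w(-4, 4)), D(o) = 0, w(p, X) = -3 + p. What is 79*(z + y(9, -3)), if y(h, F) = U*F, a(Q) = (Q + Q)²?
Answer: 15484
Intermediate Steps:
a(Q) = 4*Q² (a(Q) = (2*Q)² = 4*Q²)
z = 196 (z = 4*(-3 - 4)² = 4*(-7)² = 4*49 = 196)
U = 0 (U = 0/10 = 0*(⅒) = 0)
y(h, F) = 0 (y(h, F) = 0*F = 0)
79*(z + y(9, -3)) = 79*(196 + 0) = 79*196 = 15484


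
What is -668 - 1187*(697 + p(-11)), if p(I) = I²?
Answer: -971634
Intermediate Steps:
-668 - 1187*(697 + p(-11)) = -668 - 1187*(697 + (-11)²) = -668 - 1187*(697 + 121) = -668 - 1187*818 = -668 - 970966 = -971634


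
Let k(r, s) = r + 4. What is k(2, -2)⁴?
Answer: 1296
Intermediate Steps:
k(r, s) = 4 + r
k(2, -2)⁴ = (4 + 2)⁴ = 6⁴ = 1296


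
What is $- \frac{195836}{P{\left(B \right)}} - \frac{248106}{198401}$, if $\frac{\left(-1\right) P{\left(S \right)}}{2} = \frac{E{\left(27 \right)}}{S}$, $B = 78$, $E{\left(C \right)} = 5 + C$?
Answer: $\frac{378825082953}{1587208} \approx 2.3867 \cdot 10^{5}$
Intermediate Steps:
$P{\left(S \right)} = - \frac{64}{S}$ ($P{\left(S \right)} = - 2 \frac{5 + 27}{S} = - 2 \frac{32}{S} = - \frac{64}{S}$)
$- \frac{195836}{P{\left(B \right)}} - \frac{248106}{198401} = - \frac{195836}{\left(-64\right) \frac{1}{78}} - \frac{248106}{198401} = - \frac{195836}{- \frac{32}{39}} - \frac{248106}{198401} = \left(-195836\right) \left(- \frac{39}{32}\right) - \frac{248106}{198401} = \frac{1909401}{8} - \frac{248106}{198401} = \frac{378825082953}{1587208}$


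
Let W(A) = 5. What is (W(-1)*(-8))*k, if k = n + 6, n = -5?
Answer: -40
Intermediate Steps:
k = 1 (k = -5 + 6 = 1)
(W(-1)*(-8))*k = (5*(-8))*1 = -40*1 = -40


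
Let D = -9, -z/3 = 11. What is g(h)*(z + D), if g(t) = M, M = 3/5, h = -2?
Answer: -126/5 ≈ -25.200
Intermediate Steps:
z = -33 (z = -3*11 = -33)
M = ⅗ (M = 3*(⅕) = ⅗ ≈ 0.60000)
g(t) = ⅗
g(h)*(z + D) = 3*(-33 - 9)/5 = (⅗)*(-42) = -126/5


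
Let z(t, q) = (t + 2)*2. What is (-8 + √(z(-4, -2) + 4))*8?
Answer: -64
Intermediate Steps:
z(t, q) = 4 + 2*t (z(t, q) = (2 + t)*2 = 4 + 2*t)
(-8 + √(z(-4, -2) + 4))*8 = (-8 + √((4 + 2*(-4)) + 4))*8 = (-8 + √((4 - 8) + 4))*8 = (-8 + √(-4 + 4))*8 = (-8 + √0)*8 = (-8 + 0)*8 = -8*8 = -64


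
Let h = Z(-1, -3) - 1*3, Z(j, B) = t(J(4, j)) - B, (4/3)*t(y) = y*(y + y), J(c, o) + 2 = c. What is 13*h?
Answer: 78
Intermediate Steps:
J(c, o) = -2 + c
t(y) = 3*y²/2 (t(y) = 3*(y*(y + y))/4 = 3*(y*(2*y))/4 = 3*(2*y²)/4 = 3*y²/2)
Z(j, B) = 6 - B (Z(j, B) = 3*(-2 + 4)²/2 - B = (3/2)*2² - B = (3/2)*4 - B = 6 - B)
h = 6 (h = (6 - 1*(-3)) - 1*3 = (6 + 3) - 3 = 9 - 3 = 6)
13*h = 13*6 = 78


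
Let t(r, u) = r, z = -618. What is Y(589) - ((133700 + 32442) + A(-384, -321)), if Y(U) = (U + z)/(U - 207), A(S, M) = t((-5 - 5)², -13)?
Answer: -63504473/382 ≈ -1.6624e+5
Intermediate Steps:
A(S, M) = 100 (A(S, M) = (-5 - 5)² = (-10)² = 100)
Y(U) = (-618 + U)/(-207 + U) (Y(U) = (U - 618)/(U - 207) = (-618 + U)/(-207 + U))
Y(589) - ((133700 + 32442) + A(-384, -321)) = (-618 + 589)/(-207 + 589) - ((133700 + 32442) + 100) = -29/382 - (166142 + 100) = (1/382)*(-29) - 1*166242 = -29/382 - 166242 = -63504473/382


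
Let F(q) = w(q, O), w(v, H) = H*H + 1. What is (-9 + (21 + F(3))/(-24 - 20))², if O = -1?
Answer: 175561/1936 ≈ 90.682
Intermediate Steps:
w(v, H) = 1 + H² (w(v, H) = H² + 1 = 1 + H²)
F(q) = 2 (F(q) = 1 + (-1)² = 1 + 1 = 2)
(-9 + (21 + F(3))/(-24 - 20))² = (-9 + (21 + 2)/(-24 - 20))² = (-9 + 23/(-44))² = (-9 + 23*(-1/44))² = (-9 - 23/44)² = (-419/44)² = 175561/1936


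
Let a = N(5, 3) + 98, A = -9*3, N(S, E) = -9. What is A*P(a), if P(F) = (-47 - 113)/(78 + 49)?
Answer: 4320/127 ≈ 34.016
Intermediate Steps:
A = -27
a = 89 (a = -9 + 98 = 89)
P(F) = -160/127
A*P(a) = -27*(-160/127) = 4320/127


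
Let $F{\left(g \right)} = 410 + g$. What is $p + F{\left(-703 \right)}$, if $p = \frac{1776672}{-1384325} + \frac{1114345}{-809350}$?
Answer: $- \frac{13250350907163}{44816137550} \approx -295.66$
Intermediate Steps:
$p = - \frac{119222605013}{44816137550}$ ($p = 1776672 \left(- \frac{1}{1384325}\right) + 1114345 \left(- \frac{1}{809350}\right) = - \frac{1776672}{1384325} - \frac{222869}{161870} = - \frac{119222605013}{44816137550} \approx -2.6603$)
$p + F{\left(-703 \right)} = - \frac{119222605013}{44816137550} + \left(410 - 703\right) = - \frac{119222605013}{44816137550} - 293 = - \frac{13250350907163}{44816137550}$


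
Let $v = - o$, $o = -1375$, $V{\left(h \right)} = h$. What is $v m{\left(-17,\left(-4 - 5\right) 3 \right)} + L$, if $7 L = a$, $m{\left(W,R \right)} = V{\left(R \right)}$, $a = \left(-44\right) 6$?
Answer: $- \frac{260139}{7} \approx -37163.0$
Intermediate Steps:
$a = -264$
$m{\left(W,R \right)} = R$
$L = - \frac{264}{7}$ ($L = \frac{1}{7} \left(-264\right) = - \frac{264}{7} \approx -37.714$)
$v = 1375$ ($v = \left(-1\right) \left(-1375\right) = 1375$)
$v m{\left(-17,\left(-4 - 5\right) 3 \right)} + L = 1375 \left(-4 - 5\right) 3 - \frac{264}{7} = 1375 \left(\left(-9\right) 3\right) - \frac{264}{7} = 1375 \left(-27\right) - \frac{264}{7} = -37125 - \frac{264}{7} = - \frac{260139}{7}$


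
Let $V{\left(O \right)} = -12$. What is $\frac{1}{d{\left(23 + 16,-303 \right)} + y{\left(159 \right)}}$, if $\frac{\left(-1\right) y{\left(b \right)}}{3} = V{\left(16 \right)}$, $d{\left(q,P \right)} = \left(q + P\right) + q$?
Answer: $- \frac{1}{189} \approx -0.005291$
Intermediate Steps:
$d{\left(q,P \right)} = P + 2 q$ ($d{\left(q,P \right)} = \left(P + q\right) + q = P + 2 q$)
$y{\left(b \right)} = 36$ ($y{\left(b \right)} = \left(-3\right) \left(-12\right) = 36$)
$\frac{1}{d{\left(23 + 16,-303 \right)} + y{\left(159 \right)}} = \frac{1}{\left(-303 + 2 \left(23 + 16\right)\right) + 36} = \frac{1}{\left(-303 + 2 \cdot 39\right) + 36} = \frac{1}{\left(-303 + 78\right) + 36} = \frac{1}{-225 + 36} = \frac{1}{-189} = - \frac{1}{189}$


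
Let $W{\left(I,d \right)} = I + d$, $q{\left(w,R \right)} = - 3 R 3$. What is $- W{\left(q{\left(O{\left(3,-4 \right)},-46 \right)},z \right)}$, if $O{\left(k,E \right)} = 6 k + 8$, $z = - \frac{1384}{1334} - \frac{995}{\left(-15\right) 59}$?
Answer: $- \frac{48886675}{118059} \approx -414.09$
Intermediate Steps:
$z = \frac{10249}{118059}$ ($z = \left(-1384\right) \frac{1}{1334} - \frac{995}{-885} = - \frac{692}{667} - - \frac{199}{177} = - \frac{692}{667} + \frac{199}{177} = \frac{10249}{118059} \approx 0.086812$)
$O{\left(k,E \right)} = 8 + 6 k$
$q{\left(w,R \right)} = - 9 R$
$- W{\left(q{\left(O{\left(3,-4 \right)},-46 \right)},z \right)} = - (\left(-9\right) \left(-46\right) + \frac{10249}{118059}) = - (414 + \frac{10249}{118059}) = \left(-1\right) \frac{48886675}{118059} = - \frac{48886675}{118059}$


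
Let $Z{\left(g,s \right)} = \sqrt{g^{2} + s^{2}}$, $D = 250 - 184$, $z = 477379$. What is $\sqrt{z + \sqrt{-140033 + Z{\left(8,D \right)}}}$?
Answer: $\sqrt{477379 + i \sqrt{140033 - 2 \sqrt{1105}}} \approx 690.93 + 0.271 i$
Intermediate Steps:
$D = 66$
$\sqrt{z + \sqrt{-140033 + Z{\left(8,D \right)}}} = \sqrt{477379 + \sqrt{-140033 + \sqrt{8^{2} + 66^{2}}}} = \sqrt{477379 + \sqrt{-140033 + \sqrt{64 + 4356}}} = \sqrt{477379 + \sqrt{-140033 + \sqrt{4420}}} = \sqrt{477379 + \sqrt{-140033 + 2 \sqrt{1105}}}$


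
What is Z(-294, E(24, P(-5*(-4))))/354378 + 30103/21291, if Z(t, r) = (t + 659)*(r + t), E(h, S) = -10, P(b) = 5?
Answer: 461410643/419170111 ≈ 1.1008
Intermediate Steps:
Z(t, r) = (659 + t)*(r + t)
Z(-294, E(24, P(-5*(-4))))/354378 + 30103/21291 = ((-294)² + 659*(-10) + 659*(-294) - 10*(-294))/354378 + 30103/21291 = (86436 - 6590 - 193746 + 2940)*(1/354378) + 30103*(1/21291) = -110960*1/354378 + 30103/21291 = -55480/177189 + 30103/21291 = 461410643/419170111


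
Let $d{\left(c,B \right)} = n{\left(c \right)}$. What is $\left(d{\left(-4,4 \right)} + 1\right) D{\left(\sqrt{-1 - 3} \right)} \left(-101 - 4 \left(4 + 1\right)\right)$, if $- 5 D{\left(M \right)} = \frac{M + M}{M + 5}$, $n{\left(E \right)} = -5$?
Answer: $- \frac{3872}{145} - \frac{1936 i}{29} \approx -26.703 - 66.759 i$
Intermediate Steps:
$d{\left(c,B \right)} = -5$
$D{\left(M \right)} = - \frac{2 M}{5 \left(5 + M\right)}$ ($D{\left(M \right)} = - \frac{\left(M + M\right) \frac{1}{M + 5}}{5} = - \frac{2 M \frac{1}{5 + M}}{5} = - \frac{2 M}{5 \left(5 + M\right)}$)
$\left(d{\left(-4,4 \right)} + 1\right) D{\left(\sqrt{-1 - 3} \right)} \left(-101 - 4 \left(4 + 1\right)\right) = \left(-5 + 1\right) \left(- \frac{2 \sqrt{-1 - 3}}{25 + 5 \sqrt{-1 - 3}}\right) \left(-101 - 4 \left(4 + 1\right)\right) = - 4 \left(- \frac{2 \sqrt{-4}}{25 + 5 \sqrt{-4}}\right) \left(-101 - 20\right) = - 4 \left(- \frac{2 \cdot 2 i}{25 + 5 \cdot 2 i}\right) \left(-101 - 20\right) = - 4 \left(- \frac{2 \cdot 2 i}{25 + 10 i}\right) \left(-121\right) = - 4 \left(- 2 \cdot 2 i \frac{25 - 10 i}{725}\right) \left(-121\right) = - 4 \left(- \frac{4 i \left(25 - 10 i\right)}{725}\right) \left(-121\right) = \frac{16 i \left(25 - 10 i\right)}{725} \left(-121\right) = - \frac{1936 i \left(25 - 10 i\right)}{725}$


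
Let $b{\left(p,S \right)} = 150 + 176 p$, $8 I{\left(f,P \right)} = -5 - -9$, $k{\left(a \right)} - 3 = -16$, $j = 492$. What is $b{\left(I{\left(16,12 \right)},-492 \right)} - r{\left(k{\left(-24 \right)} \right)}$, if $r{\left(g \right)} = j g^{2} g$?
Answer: $1081162$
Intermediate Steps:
$k{\left(a \right)} = -13$ ($k{\left(a \right)} = 3 - 16 = -13$)
$I{\left(f,P \right)} = \frac{1}{2}$ ($I{\left(f,P \right)} = \frac{-5 - -9}{8} = \frac{-5 + 9}{8} = \frac{1}{8} \cdot 4 = \frac{1}{2}$)
$r{\left(g \right)} = 492 g^{3}$ ($r{\left(g \right)} = 492 g^{2} g = 492 g^{3}$)
$b{\left(I{\left(16,12 \right)},-492 \right)} - r{\left(k{\left(-24 \right)} \right)} = \left(150 + 176 \cdot \frac{1}{2}\right) - 492 \left(-13\right)^{3} = \left(150 + 88\right) - 492 \left(-2197\right) = 238 - -1080924 = 238 + 1080924 = 1081162$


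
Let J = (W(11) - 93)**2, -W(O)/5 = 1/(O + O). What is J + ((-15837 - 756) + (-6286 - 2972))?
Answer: -8305283/484 ≈ -17160.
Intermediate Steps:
W(O) = -5/(2*O) (W(O) = -5/(O + O) = -5*1/(2*O) = -5/(2*O))
J = 4206601/484 (J = (-5/2/11 - 93)**2 = (-5/2*1/11 - 93)**2 = (-5/22 - 93)**2 = (-2051/22)**2 = 4206601/484 ≈ 8691.3)
J + ((-15837 - 756) + (-6286 - 2972)) = 4206601/484 + ((-15837 - 756) + (-6286 - 2972)) = 4206601/484 + (-16593 - 9258) = 4206601/484 - 25851 = -8305283/484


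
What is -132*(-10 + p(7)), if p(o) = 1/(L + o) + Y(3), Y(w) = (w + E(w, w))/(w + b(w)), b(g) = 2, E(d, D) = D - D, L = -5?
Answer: 5874/5 ≈ 1174.8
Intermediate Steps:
E(d, D) = 0
Y(w) = w/(2 + w) (Y(w) = (w + 0)/(w + 2) = w/(2 + w))
p(o) = ⅗ + 1/(-5 + o) (p(o) = 1/(-5 + o) + 3/(2 + 3) = 1/(-5 + o) + 3/5 = 1/(-5 + o) + 3*(⅕) = 1/(-5 + o) + ⅗ = ⅗ + 1/(-5 + o))
-132*(-10 + p(7)) = -132*(-10 + (-10 + 3*7)/(5*(-5 + 7))) = -132*(-10 + (⅕)*(-10 + 21)/2) = -132*(-10 + (⅕)*(½)*11) = -132*(-10 + 11/10) = -132*(-89/10) = 5874/5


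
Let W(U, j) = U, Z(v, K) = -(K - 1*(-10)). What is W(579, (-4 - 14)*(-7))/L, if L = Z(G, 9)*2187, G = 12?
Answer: -193/13851 ≈ -0.013934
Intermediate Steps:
Z(v, K) = -10 - K (Z(v, K) = -(K + 10) = -(10 + K) = -10 - K)
L = -41553 (L = (-10 - 1*9)*2187 = (-10 - 9)*2187 = -19*2187 = -41553)
W(579, (-4 - 14)*(-7))/L = 579/(-41553) = 579*(-1/41553) = -193/13851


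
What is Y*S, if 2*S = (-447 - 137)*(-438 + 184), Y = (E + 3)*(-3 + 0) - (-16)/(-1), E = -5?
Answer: -741680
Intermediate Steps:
Y = -10 (Y = (-5 + 3)*(-3 + 0) - (-16)/(-1) = -2*(-3) - (-16)*(-1) = 6 - 4*4 = 6 - 16 = -10)
S = 74168 (S = ((-447 - 137)*(-438 + 184))/2 = (-584*(-254))/2 = (½)*148336 = 74168)
Y*S = -10*74168 = -741680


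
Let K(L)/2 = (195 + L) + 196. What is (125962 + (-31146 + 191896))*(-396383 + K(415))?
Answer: -113185582952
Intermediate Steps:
K(L) = 782 + 2*L (K(L) = 2*((195 + L) + 196) = 2*(391 + L) = 782 + 2*L)
(125962 + (-31146 + 191896))*(-396383 + K(415)) = (125962 + (-31146 + 191896))*(-396383 + (782 + 2*415)) = (125962 + 160750)*(-396383 + (782 + 830)) = 286712*(-396383 + 1612) = 286712*(-394771) = -113185582952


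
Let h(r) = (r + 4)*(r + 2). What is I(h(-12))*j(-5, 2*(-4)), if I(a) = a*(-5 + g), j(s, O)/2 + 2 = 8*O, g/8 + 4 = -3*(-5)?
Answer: -876480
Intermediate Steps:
g = 88 (g = -32 + 8*(-3*(-5)) = -32 + 8*15 = -32 + 120 = 88)
h(r) = (2 + r)*(4 + r) (h(r) = (4 + r)*(2 + r) = (2 + r)*(4 + r))
j(s, O) = -4 + 16*O (j(s, O) = -4 + 2*(8*O) = -4 + 16*O)
I(a) = 83*a (I(a) = a*(-5 + 88) = a*83 = 83*a)
I(h(-12))*j(-5, 2*(-4)) = (83*(8 + (-12)² + 6*(-12)))*(-4 + 16*(2*(-4))) = (83*(8 + 144 - 72))*(-4 + 16*(-8)) = (83*80)*(-4 - 128) = 6640*(-132) = -876480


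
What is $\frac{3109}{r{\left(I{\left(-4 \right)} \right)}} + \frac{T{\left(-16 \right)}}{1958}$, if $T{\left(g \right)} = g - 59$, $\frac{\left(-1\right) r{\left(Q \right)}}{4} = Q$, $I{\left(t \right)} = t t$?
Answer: $- \frac{3046111}{62656} \approx -48.616$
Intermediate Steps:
$I{\left(t \right)} = t^{2}$
$r{\left(Q \right)} = - 4 Q$
$T{\left(g \right)} = -59 + g$
$\frac{3109}{r{\left(I{\left(-4 \right)} \right)}} + \frac{T{\left(-16 \right)}}{1958} = \frac{3109}{\left(-4\right) \left(-4\right)^{2}} + \frac{-59 - 16}{1958} = \frac{3109}{\left(-4\right) 16} - \frac{75}{1958} = \frac{3109}{-64} - \frac{75}{1958} = 3109 \left(- \frac{1}{64}\right) - \frac{75}{1958} = - \frac{3109}{64} - \frac{75}{1958} = - \frac{3046111}{62656}$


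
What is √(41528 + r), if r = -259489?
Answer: I*√217961 ≈ 466.86*I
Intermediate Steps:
√(41528 + r) = √(41528 - 259489) = √(-217961) = I*√217961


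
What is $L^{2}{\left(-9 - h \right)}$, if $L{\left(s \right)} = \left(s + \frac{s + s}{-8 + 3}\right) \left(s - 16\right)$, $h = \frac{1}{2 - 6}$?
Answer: $\frac{4322241}{256} \approx 16884.0$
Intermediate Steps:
$h = - \frac{1}{4}$ ($h = \frac{1}{-4} = - \frac{1}{4} \approx -0.25$)
$L{\left(s \right)} = \frac{3 s \left(-16 + s\right)}{5}$ ($L{\left(s \right)} = \left(s + \frac{2 s}{-5}\right) \left(-16 + s\right) = \left(s + 2 s \left(- \frac{1}{5}\right)\right) \left(-16 + s\right) = \left(s - \frac{2 s}{5}\right) \left(-16 + s\right) = \frac{3 s}{5} \left(-16 + s\right) = \frac{3 s \left(-16 + s\right)}{5}$)
$L^{2}{\left(-9 - h \right)} = \left(\frac{3 \left(-9 - - \frac{1}{4}\right) \left(-16 - \frac{35}{4}\right)}{5}\right)^{2} = \left(\frac{3 \left(-9 + \frac{1}{4}\right) \left(-16 + \left(-9 + \frac{1}{4}\right)\right)}{5}\right)^{2} = \left(\frac{3}{5} \left(- \frac{35}{4}\right) \left(-16 - \frac{35}{4}\right)\right)^{2} = \left(\frac{3}{5} \left(- \frac{35}{4}\right) \left(- \frac{99}{4}\right)\right)^{2} = \left(\frac{2079}{16}\right)^{2} = \frac{4322241}{256}$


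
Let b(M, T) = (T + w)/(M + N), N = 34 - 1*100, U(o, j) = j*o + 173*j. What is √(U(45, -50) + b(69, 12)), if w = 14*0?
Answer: 4*I*√681 ≈ 104.38*I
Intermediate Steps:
U(o, j) = 173*j + j*o
w = 0
N = -66 (N = 34 - 100 = -66)
b(M, T) = T/(-66 + M) (b(M, T) = (T + 0)/(M - 66) = T/(-66 + M))
√(U(45, -50) + b(69, 12)) = √(-50*(173 + 45) + 12/(-66 + 69)) = √(-50*218 + 12/3) = √(-10900 + 12*(⅓)) = √(-10900 + 4) = √(-10896) = 4*I*√681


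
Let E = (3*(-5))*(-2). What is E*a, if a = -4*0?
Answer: 0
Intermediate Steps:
a = 0
E = 30 (E = -15*(-2) = 30)
E*a = 30*0 = 0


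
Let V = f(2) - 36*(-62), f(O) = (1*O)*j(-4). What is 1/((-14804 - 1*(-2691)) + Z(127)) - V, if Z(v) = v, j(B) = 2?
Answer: -26800697/11986 ≈ -2236.0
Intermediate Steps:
f(O) = 2*O (f(O) = (1*O)*2 = O*2 = 2*O)
V = 2236 (V = 2*2 - 36*(-62) = 4 + 2232 = 2236)
1/((-14804 - 1*(-2691)) + Z(127)) - V = 1/((-14804 - 1*(-2691)) + 127) - 1*2236 = 1/((-14804 + 2691) + 127) - 2236 = 1/(-12113 + 127) - 2236 = 1/(-11986) - 2236 = -1/11986 - 2236 = -26800697/11986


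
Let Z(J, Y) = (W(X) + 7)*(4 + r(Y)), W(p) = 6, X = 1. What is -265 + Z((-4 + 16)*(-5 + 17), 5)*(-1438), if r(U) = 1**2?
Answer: -93735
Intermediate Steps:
r(U) = 1
Z(J, Y) = 65 (Z(J, Y) = (6 + 7)*(4 + 1) = 13*5 = 65)
-265 + Z((-4 + 16)*(-5 + 17), 5)*(-1438) = -265 + 65*(-1438) = -265 - 93470 = -93735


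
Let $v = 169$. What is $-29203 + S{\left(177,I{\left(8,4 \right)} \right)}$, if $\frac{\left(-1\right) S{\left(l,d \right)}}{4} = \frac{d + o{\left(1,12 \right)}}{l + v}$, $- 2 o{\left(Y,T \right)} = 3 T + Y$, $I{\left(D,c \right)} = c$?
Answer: $- \frac{5052090}{173} \approx -29203.0$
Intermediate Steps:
$o{\left(Y,T \right)} = - \frac{3 T}{2} - \frac{Y}{2}$ ($o{\left(Y,T \right)} = - \frac{3 T + Y}{2} = - \frac{Y + 3 T}{2} = - \frac{3 T}{2} - \frac{Y}{2}$)
$S{\left(l,d \right)} = - \frac{4 \left(- \frac{37}{2} + d\right)}{169 + l}$ ($S{\left(l,d \right)} = - 4 \frac{d - \frac{37}{2}}{l + 169} = - 4 \frac{d - \frac{37}{2}}{169 + l} = - 4 \frac{- \frac{37}{2} + d}{169 + l} = - \frac{4 \left(- \frac{37}{2} + d\right)}{169 + l}$)
$-29203 + S{\left(177,I{\left(8,4 \right)} \right)} = -29203 + \frac{2 \left(37 - 8\right)}{169 + 177} = -29203 + \frac{2 \left(37 - 8\right)}{346} = -29203 + 2 \cdot \frac{1}{346} \cdot 29 = -29203 + \frac{29}{173} = - \frac{5052090}{173}$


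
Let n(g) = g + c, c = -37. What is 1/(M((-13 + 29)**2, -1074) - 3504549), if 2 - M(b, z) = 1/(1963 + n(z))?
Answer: -852/2985874045 ≈ -2.8534e-7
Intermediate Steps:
n(g) = -37 + g (n(g) = g - 37 = -37 + g)
M(b, z) = 2 - 1/(1926 + z) (M(b, z) = 2 - 1/(1963 + (-37 + z)) = 2 - 1/(1926 + z))
1/(M((-13 + 29)**2, -1074) - 3504549) = 1/((3851 + 2*(-1074))/(1926 - 1074) - 3504549) = 1/((3851 - 2148)/852 - 3504549) = 1/((1/852)*1703 - 3504549) = 1/(1703/852 - 3504549) = 1/(-2985874045/852) = -852/2985874045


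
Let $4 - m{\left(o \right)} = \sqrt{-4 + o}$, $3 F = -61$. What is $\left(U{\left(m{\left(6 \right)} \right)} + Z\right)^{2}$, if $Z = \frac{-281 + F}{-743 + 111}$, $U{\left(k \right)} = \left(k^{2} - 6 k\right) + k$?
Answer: $\frac{1141363}{56169} + \frac{722 \sqrt{2}}{79} \approx 33.245$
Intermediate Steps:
$F = - \frac{61}{3}$ ($F = \frac{1}{3} \left(-61\right) = - \frac{61}{3} \approx -20.333$)
$m{\left(o \right)} = 4 - \sqrt{-4 + o}$
$U{\left(k \right)} = k^{2} - 5 k$
$Z = \frac{113}{237}$ ($Z = \frac{-281 - \frac{61}{3}}{-743 + 111} = - \frac{904}{3 \left(-632\right)} = \left(- \frac{904}{3}\right) \left(- \frac{1}{632}\right) = \frac{113}{237} \approx 0.47679$)
$\left(U{\left(m{\left(6 \right)} \right)} + Z\right)^{2} = \left(\left(4 - \sqrt{-4 + 6}\right) \left(-5 + \left(4 - \sqrt{-4 + 6}\right)\right) + \frac{113}{237}\right)^{2} = \left(\left(4 - \sqrt{2}\right) \left(-5 + \left(4 - \sqrt{2}\right)\right) + \frac{113}{237}\right)^{2} = \left(\left(4 - \sqrt{2}\right) \left(-1 - \sqrt{2}\right) + \frac{113}{237}\right)^{2} = \left(\left(-1 - \sqrt{2}\right) \left(4 - \sqrt{2}\right) + \frac{113}{237}\right)^{2} = \left(\frac{113}{237} + \left(-1 - \sqrt{2}\right) \left(4 - \sqrt{2}\right)\right)^{2}$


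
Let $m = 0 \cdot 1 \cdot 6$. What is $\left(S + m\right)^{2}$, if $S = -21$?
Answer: $441$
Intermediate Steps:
$m = 0$ ($m = 0 \cdot 6 = 0$)
$\left(S + m\right)^{2} = \left(-21 + 0\right)^{2} = \left(-21\right)^{2} = 441$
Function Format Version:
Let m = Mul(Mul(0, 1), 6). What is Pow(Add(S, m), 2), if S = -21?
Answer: 441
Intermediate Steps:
m = 0 (m = Mul(0, 6) = 0)
Pow(Add(S, m), 2) = Pow(Add(-21, 0), 2) = Pow(-21, 2) = 441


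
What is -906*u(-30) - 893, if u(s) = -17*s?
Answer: -462953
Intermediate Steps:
-906*u(-30) - 893 = -(-15402)*(-30) - 893 = -906*510 - 893 = -462060 - 893 = -462953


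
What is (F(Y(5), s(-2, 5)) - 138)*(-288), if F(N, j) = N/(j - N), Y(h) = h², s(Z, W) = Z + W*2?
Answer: 682848/17 ≈ 40168.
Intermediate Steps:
s(Z, W) = Z + 2*W
(F(Y(5), s(-2, 5)) - 138)*(-288) = (5²/((-2 + 2*5) - 1*5²) - 138)*(-288) = (25/((-2 + 10) - 1*25) - 138)*(-288) = (25/(8 - 25) - 138)*(-288) = (25/(-17) - 138)*(-288) = (25*(-1/17) - 138)*(-288) = (-25/17 - 138)*(-288) = -2371/17*(-288) = 682848/17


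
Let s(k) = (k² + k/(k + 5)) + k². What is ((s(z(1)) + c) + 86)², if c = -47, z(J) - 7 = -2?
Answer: 32041/4 ≈ 8010.3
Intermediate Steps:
z(J) = 5 (z(J) = 7 - 2 = 5)
s(k) = 2*k² + k/(5 + k) (s(k) = (k² + k/(5 + k)) + k² = 2*k² + k/(5 + k))
((s(z(1)) + c) + 86)² = ((5*(1 + 2*5² + 10*5)/(5 + 5) - 47) + 86)² = ((5*(1 + 2*25 + 50)/10 - 47) + 86)² = ((5*(⅒)*(1 + 50 + 50) - 47) + 86)² = ((5*(⅒)*101 - 47) + 86)² = ((101/2 - 47) + 86)² = (7/2 + 86)² = (179/2)² = 32041/4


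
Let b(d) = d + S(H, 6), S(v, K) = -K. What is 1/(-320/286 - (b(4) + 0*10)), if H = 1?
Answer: 143/126 ≈ 1.1349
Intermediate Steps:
b(d) = -6 + d (b(d) = d - 1*6 = d - 6 = -6 + d)
1/(-320/286 - (b(4) + 0*10)) = 1/(-320/286 - ((-6 + 4) + 0*10)) = 1/(-320*1/286 - (-2 + 0)) = 1/(-160/143 - 1*(-2)) = 1/(-160/143 + 2) = 1/(126/143) = 143/126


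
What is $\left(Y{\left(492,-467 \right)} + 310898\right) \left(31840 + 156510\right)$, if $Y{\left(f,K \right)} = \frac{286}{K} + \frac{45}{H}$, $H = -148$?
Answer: $\frac{2023628899044375}{34558} \approx 5.8557 \cdot 10^{10}$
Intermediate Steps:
$Y{\left(f,K \right)} = - \frac{45}{148} + \frac{286}{K}$ ($Y{\left(f,K \right)} = \frac{286}{K} + \frac{45}{-148} = \frac{286}{K} + 45 \left(- \frac{1}{148}\right) = \frac{286}{K} - \frac{45}{148} = - \frac{45}{148} + \frac{286}{K}$)
$\left(Y{\left(492,-467 \right)} + 310898\right) \left(31840 + 156510\right) = \left(\left(- \frac{45}{148} + \frac{286}{-467}\right) + 310898\right) \left(31840 + 156510\right) = \left(\left(- \frac{45}{148} + 286 \left(- \frac{1}{467}\right)\right) + 310898\right) 188350 = \left(\left(- \frac{45}{148} - \frac{286}{467}\right) + 310898\right) 188350 = \left(- \frac{63343}{69116} + 310898\right) 188350 = \frac{21487962825}{69116} \cdot 188350 = \frac{2023628899044375}{34558}$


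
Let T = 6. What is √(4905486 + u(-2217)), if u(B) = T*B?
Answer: 6*√135894 ≈ 2211.8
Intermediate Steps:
u(B) = 6*B
√(4905486 + u(-2217)) = √(4905486 + 6*(-2217)) = √(4905486 - 13302) = √4892184 = 6*√135894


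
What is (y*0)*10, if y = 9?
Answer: 0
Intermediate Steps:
(y*0)*10 = (9*0)*10 = 0*10 = 0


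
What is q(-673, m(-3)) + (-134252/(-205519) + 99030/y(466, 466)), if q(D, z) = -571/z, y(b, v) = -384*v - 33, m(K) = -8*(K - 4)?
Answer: -6932455288823/686619249176 ≈ -10.097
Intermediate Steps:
m(K) = 32 - 8*K (m(K) = -8*(-4 + K) = 32 - 8*K)
y(b, v) = -33 - 384*v
q(-673, m(-3)) + (-134252/(-205519) + 99030/y(466, 466)) = -571/(32 - 8*(-3)) + (-134252/(-205519) + 99030/(-33 - 384*466)) = -571/(32 + 24) + (-134252*(-1/205519) + 99030/(-33 - 178944)) = -571/56 + (134252/205519 + 99030/(-178977)) = -571*1/56 + (134252/205519 + 99030*(-1/178977)) = -571/56 + (134252/205519 - 33010/59659) = -571/56 + 1225157878/12261058021 = -6932455288823/686619249176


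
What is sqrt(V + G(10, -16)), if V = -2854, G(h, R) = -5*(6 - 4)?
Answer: 4*I*sqrt(179) ≈ 53.516*I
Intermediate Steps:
G(h, R) = -10 (G(h, R) = -5*2 = -10)
sqrt(V + G(10, -16)) = sqrt(-2854 - 10) = sqrt(-2864) = 4*I*sqrt(179)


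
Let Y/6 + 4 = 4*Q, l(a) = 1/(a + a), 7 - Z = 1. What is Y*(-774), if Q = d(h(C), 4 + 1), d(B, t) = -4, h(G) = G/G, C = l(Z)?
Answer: 92880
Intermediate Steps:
Z = 6 (Z = 7 - 1*1 = 7 - 1 = 6)
l(a) = 1/(2*a)
C = 1/12 (C = (1/2)/6 = (1/2)*(1/6) = 1/12 ≈ 0.083333)
h(G) = 1
Q = -4
Y = -120 (Y = -24 + 6*(4*(-4)) = -24 + 6*(-16) = -24 - 96 = -120)
Y*(-774) = -120*(-774) = 92880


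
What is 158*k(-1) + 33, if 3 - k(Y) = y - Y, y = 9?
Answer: -1073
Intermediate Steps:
k(Y) = -6 + Y (k(Y) = 3 - (9 - Y) = 3 + (-9 + Y) = -6 + Y)
158*k(-1) + 33 = 158*(-6 - 1) + 33 = 158*(-7) + 33 = -1106 + 33 = -1073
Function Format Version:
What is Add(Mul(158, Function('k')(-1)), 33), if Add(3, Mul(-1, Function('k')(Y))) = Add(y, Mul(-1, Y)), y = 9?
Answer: -1073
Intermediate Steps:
Function('k')(Y) = Add(-6, Y) (Function('k')(Y) = Add(3, Mul(-1, Add(9, Mul(-1, Y)))) = Add(3, Add(-9, Y)) = Add(-6, Y))
Add(Mul(158, Function('k')(-1)), 33) = Add(Mul(158, Add(-6, -1)), 33) = Add(Mul(158, -7), 33) = Add(-1106, 33) = -1073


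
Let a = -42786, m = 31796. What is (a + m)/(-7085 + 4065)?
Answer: 1099/302 ≈ 3.6391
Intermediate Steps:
(a + m)/(-7085 + 4065) = (-42786 + 31796)/(-7085 + 4065) = -10990/(-3020) = -10990*(-1/3020) = 1099/302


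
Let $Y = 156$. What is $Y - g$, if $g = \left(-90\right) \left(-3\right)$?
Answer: $-114$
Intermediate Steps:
$g = 270$
$Y - g = 156 - 270 = -114$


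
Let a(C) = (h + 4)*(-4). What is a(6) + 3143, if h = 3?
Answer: 3115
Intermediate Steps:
a(C) = -28 (a(C) = (3 + 4)*(-4) = 7*(-4) = -28)
a(6) + 3143 = -28 + 3143 = 3115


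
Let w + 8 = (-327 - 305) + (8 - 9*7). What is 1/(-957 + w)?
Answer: -1/1652 ≈ -0.00060533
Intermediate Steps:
w = -695 (w = -8 + ((-327 - 305) + (8 - 9*7)) = -8 + (-632 + (8 - 63)) = -8 + (-632 - 55) = -8 - 687 = -695)
1/(-957 + w) = 1/(-957 - 695) = 1/(-1652) = -1/1652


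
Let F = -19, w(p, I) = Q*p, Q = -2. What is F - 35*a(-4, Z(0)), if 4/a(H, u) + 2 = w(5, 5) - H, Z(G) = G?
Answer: -3/2 ≈ -1.5000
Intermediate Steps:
w(p, I) = -2*p
a(H, u) = 4/(-12 - H) (a(H, u) = 4/(-2 + (-2*5 - H)) = 4/(-2 + (-10 - H)) = 4/(-12 - H))
F - 35*a(-4, Z(0)) = -19 - (-140)/(12 - 4) = -19 - (-140)/8 = -19 - 35*(-½) = -19 + 35/2 = -3/2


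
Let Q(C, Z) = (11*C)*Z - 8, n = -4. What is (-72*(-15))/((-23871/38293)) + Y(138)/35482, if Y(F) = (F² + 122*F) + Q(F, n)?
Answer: -244449641380/141165137 ≈ -1731.7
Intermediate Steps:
Q(C, Z) = -8 + 11*C*Z (Q(C, Z) = 11*C*Z - 8 = -8 + 11*C*Z)
Y(F) = -8 + F² + 78*F (Y(F) = (F² + 122*F) + (-8 + 11*F*(-4)) = (F² + 122*F) + (-8 - 44*F) = -8 + F² + 78*F)
(-72*(-15))/((-23871/38293)) + Y(138)/35482 = (-72*(-15))/((-23871/38293)) + (-8 + 138² + 78*138)/35482 = 1080/((-23871*1/38293)) + (-8 + 19044 + 10764)*(1/35482) = 1080/(-23871/38293) + 29800*(1/35482) = 1080*(-38293/23871) + 14900/17741 = -13785480/7957 + 14900/17741 = -244449641380/141165137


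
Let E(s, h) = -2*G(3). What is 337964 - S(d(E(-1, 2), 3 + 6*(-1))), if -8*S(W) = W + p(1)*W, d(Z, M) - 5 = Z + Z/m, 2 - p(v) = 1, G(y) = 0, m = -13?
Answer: 1351861/4 ≈ 3.3797e+5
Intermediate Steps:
p(v) = 1 (p(v) = 2 - 1*1 = 2 - 1 = 1)
E(s, h) = 0 (E(s, h) = -2*0 = 0)
d(Z, M) = 5 + 12*Z/13 (d(Z, M) = 5 + (Z + Z/(-13)) = 5 + (Z + Z*(-1/13)) = 5 + (Z - Z/13) = 5 + 12*Z/13)
S(W) = -W/4 (S(W) = -(W + 1*W)/8 = -(W + W)/8 = -W/4)
337964 - S(d(E(-1, 2), 3 + 6*(-1))) = 337964 - (-1)*(5 + (12/13)*0)/4 = 337964 - (-1)*(5 + 0)/4 = 337964 - (-1)*5/4 = 337964 - 1*(-5/4) = 337964 + 5/4 = 1351861/4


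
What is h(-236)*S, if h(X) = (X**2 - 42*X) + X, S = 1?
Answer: 65372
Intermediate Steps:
h(X) = X**2 - 41*X
h(-236)*S = -236*(-41 - 236)*1 = -236*(-277)*1 = 65372*1 = 65372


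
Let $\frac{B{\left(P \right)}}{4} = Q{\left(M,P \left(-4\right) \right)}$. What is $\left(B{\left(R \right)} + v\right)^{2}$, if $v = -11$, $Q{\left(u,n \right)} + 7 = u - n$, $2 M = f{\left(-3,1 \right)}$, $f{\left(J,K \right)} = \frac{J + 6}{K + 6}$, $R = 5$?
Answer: $\frac{85849}{49} \approx 1752.0$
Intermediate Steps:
$f{\left(J,K \right)} = \frac{6 + J}{6 + K}$
$M = \frac{3}{14}$ ($M = \frac{\frac{1}{6 + 1} \left(6 - 3\right)}{2} = \frac{\frac{1}{7} \cdot 3}{2} = \frac{1}{2} \cdot \frac{3}{7} = \frac{3}{14} \approx 0.21429$)
$Q{\left(u,n \right)} = -7 + u - n$ ($Q{\left(u,n \right)} = -7 - \left(n - u\right) = -7 + u - n$)
$B{\left(P \right)} = - \frac{190}{7} + 16 P$ ($B{\left(P \right)} = 4 \left(-7 + \frac{3}{14} - P \left(-4\right)\right) = 4 \left(-7 + \frac{3}{14} - - 4 P\right) = 4 \left(-7 + \frac{3}{14} + 4 P\right) = 4 \left(- \frac{95}{14} + 4 P\right) = - \frac{190}{7} + 16 P$)
$\left(B{\left(R \right)} + v\right)^{2} = \left(\left(- \frac{190}{7} + 16 \cdot 5\right) - 11\right)^{2} = \left(\left(- \frac{190}{7} + 80\right) - 11\right)^{2} = \left(\frac{370}{7} - 11\right)^{2} = \left(\frac{293}{7}\right)^{2} = \frac{85849}{49}$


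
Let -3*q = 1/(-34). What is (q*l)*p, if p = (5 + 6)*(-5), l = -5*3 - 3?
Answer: 165/17 ≈ 9.7059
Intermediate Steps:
q = 1/102 (q = -⅓/(-34) = -⅓*(-1/34) = 1/102 ≈ 0.0098039)
l = -18 (l = -15 - 3 = -18)
p = -55 (p = 11*(-5) = -55)
(q*l)*p = ((1/102)*(-18))*(-55) = -3/17*(-55) = 165/17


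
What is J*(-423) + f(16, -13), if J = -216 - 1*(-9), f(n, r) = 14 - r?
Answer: 87588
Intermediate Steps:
J = -207 (J = -216 + 9 = -207)
J*(-423) + f(16, -13) = -207*(-423) + (14 - 1*(-13)) = 87561 + (14 + 13) = 87561 + 27 = 87588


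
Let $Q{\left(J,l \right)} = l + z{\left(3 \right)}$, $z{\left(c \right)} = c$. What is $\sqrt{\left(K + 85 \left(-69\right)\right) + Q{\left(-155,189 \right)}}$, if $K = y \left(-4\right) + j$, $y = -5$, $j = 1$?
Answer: $6 i \sqrt{157} \approx 75.18 i$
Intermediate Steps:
$K = 21$ ($K = \left(-5\right) \left(-4\right) + 1 = 20 + 1 = 21$)
$Q{\left(J,l \right)} = 3 + l$ ($Q{\left(J,l \right)} = l + 3 = 3 + l$)
$\sqrt{\left(K + 85 \left(-69\right)\right) + Q{\left(-155,189 \right)}} = \sqrt{\left(21 + 85 \left(-69\right)\right) + \left(3 + 189\right)} = \sqrt{\left(21 - 5865\right) + 192} = \sqrt{-5844 + 192} = \sqrt{-5652} = 6 i \sqrt{157}$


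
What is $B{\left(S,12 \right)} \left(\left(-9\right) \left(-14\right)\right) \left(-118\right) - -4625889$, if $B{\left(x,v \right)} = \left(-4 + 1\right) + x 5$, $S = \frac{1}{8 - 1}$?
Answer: $4659873$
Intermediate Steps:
$S = \frac{1}{7} \approx 0.14286$
$B{\left(x,v \right)} = -3 + 5 x$
$B{\left(S,12 \right)} \left(\left(-9\right) \left(-14\right)\right) \left(-118\right) - -4625889 = \left(-3 + 5 \cdot \frac{1}{7}\right) \left(\left(-9\right) \left(-14\right)\right) \left(-118\right) - -4625889 = \left(-3 + \frac{5}{7}\right) 126 \left(-118\right) + 4625889 = \left(- \frac{16}{7}\right) 126 \left(-118\right) + 4625889 = \left(-288\right) \left(-118\right) + 4625889 = 33984 + 4625889 = 4659873$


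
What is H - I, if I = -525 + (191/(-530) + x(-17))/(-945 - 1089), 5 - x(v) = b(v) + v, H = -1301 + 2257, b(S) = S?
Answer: 1596568099/1078020 ≈ 1481.0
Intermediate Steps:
H = 956
x(v) = 5 - 2*v (x(v) = 5 - (v + v) = 5 - 2*v)
I = -565980979/1078020 (I = -525 + (191/(-530) + (5 - 2*(-17)))/(-945 - 1089) = -525 + (191*(-1/530) + (5 + 34))/(-2034) = -525 + (-191/530 + 39)*(-1/2034) = -525 + (20479/530)*(-1/2034) = -525 - 20479/1078020 = -565980979/1078020 ≈ -525.02)
H - I = 956 - 1*(-565980979/1078020) = 956 + 565980979/1078020 = 1596568099/1078020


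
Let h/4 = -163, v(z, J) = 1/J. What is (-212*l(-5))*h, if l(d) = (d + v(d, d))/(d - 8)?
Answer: 276448/5 ≈ 55290.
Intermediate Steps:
l(d) = (d + 1/d)/(-8 + d) (l(d) = (d + 1/d)/(d - 8) = (d + 1/d)/(-8 + d))
h = -652 (h = 4*(-163) = -652)
(-212*l(-5))*h = -212*(1 + (-5)²)/((-5)*(-8 - 5))*(-652) = -(-212)*(1 + 25)/(5*(-13))*(-652) = -(-212)*(-1)*26/(5*13)*(-652) = -212*⅖*(-652) = -424/5*(-652) = 276448/5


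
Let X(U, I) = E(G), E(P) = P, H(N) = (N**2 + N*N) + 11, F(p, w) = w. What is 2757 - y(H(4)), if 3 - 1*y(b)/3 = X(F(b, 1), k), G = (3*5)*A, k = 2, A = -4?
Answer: 2568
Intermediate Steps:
G = -60 (G = (3*5)*(-4) = 15*(-4) = -60)
H(N) = 11 + 2*N**2 (H(N) = (N**2 + N**2) + 11 = 2*N**2 + 11 = 11 + 2*N**2)
X(U, I) = -60
y(b) = 189 (y(b) = 9 - 3*(-60) = 9 + 180 = 189)
2757 - y(H(4)) = 2757 - 1*189 = 2757 - 189 = 2568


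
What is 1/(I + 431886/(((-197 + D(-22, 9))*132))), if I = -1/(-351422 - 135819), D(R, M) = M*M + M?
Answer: -1146965314/35072092067 ≈ -0.032703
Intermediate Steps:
D(R, M) = M + M**2 (D(R, M) = M**2 + M = M + M**2)
I = 1/487241 (I = -1/(-487241) = -1*(-1/487241) = 1/487241 ≈ 2.0524e-6)
1/(I + 431886/(((-197 + D(-22, 9))*132))) = 1/(1/487241 + 431886/(((-197 + 9*(1 + 9))*132))) = 1/(1/487241 + 431886/(((-197 + 9*10)*132))) = 1/(1/487241 + 431886/(((-197 + 90)*132))) = 1/(1/487241 + 431886/((-107*132))) = 1/(1/487241 + 431886/(-14124)) = 1/(1/487241 + 431886*(-1/14124)) = 1/(1/487241 - 71981/2354) = 1/(-35072092067/1146965314) = -1146965314/35072092067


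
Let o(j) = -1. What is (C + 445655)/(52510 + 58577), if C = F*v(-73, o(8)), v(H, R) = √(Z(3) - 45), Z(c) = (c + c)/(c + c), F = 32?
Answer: 445655/111087 + 64*I*√11/111087 ≈ 4.0118 + 0.0019108*I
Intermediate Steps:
Z(c) = 1 (Z(c) = (2*c)/((2*c)) = (2*c)*(1/(2*c)) = 1)
v(H, R) = 2*I*√11 (v(H, R) = √(1 - 45) = √(-44) = 2*I*√11)
C = 64*I*√11 (C = 32*(2*I*√11) = 64*I*√11 ≈ 212.26*I)
(C + 445655)/(52510 + 58577) = (64*I*√11 + 445655)/(52510 + 58577) = (445655 + 64*I*√11)/111087 = (445655 + 64*I*√11)*(1/111087) = 445655/111087 + 64*I*√11/111087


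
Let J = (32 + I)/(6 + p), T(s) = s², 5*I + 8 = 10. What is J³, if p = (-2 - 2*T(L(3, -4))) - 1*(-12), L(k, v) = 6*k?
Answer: -531441/3944312000 ≈ -0.00013474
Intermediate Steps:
I = ⅖ (I = -8/5 + (⅕)*10 = -8/5 + 2 = ⅖ ≈ 0.40000)
p = -638 (p = (-2 - 2*(6*3)²) - 1*(-12) = (-2 - 2*18²) + 12 = (-2 - 2*324) + 12 = (-2 - 648) + 12 = -650 + 12 = -638)
J = -81/1580 (J = (32 + ⅖)/(6 - 638) = (162/5)/(-632) = (162/5)*(-1/632) = -81/1580 ≈ -0.051266)
J³ = (-81/1580)³ = -531441/3944312000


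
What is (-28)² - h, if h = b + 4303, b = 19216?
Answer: -22735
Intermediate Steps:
h = 23519 (h = 19216 + 4303 = 23519)
(-28)² - h = (-28)² - 1*23519 = 784 - 23519 = -22735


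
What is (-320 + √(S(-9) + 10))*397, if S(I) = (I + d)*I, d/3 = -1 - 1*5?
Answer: -127040 + 397*√253 ≈ -1.2073e+5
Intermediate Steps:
d = -18 (d = 3*(-1 - 1*5) = 3*(-1 - 5) = 3*(-6) = -18)
S(I) = I*(-18 + I) (S(I) = (I - 18)*I = (-18 + I)*I = I*(-18 + I))
(-320 + √(S(-9) + 10))*397 = (-320 + √(-9*(-18 - 9) + 10))*397 = (-320 + √(-9*(-27) + 10))*397 = (-320 + √(243 + 10))*397 = (-320 + √253)*397 = -127040 + 397*√253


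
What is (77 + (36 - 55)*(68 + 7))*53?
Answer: -71444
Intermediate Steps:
(77 + (36 - 55)*(68 + 7))*53 = (77 - 19*75)*53 = (77 - 1425)*53 = -1348*53 = -71444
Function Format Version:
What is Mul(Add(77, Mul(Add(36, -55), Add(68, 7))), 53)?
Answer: -71444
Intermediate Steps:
Mul(Add(77, Mul(Add(36, -55), Add(68, 7))), 53) = Mul(Add(77, Mul(-19, 75)), 53) = Mul(Add(77, -1425), 53) = Mul(-1348, 53) = -71444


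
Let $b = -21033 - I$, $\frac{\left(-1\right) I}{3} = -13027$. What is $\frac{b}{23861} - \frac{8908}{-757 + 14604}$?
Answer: $- \frac{1044952346}{330403267} \approx -3.1627$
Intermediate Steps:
$I = 39081$ ($I = \left(-3\right) \left(-13027\right) = 39081$)
$b = -60114$ ($b = -21033 - 39081 = -60114$)
$\frac{b}{23861} - \frac{8908}{-757 + 14604} = - \frac{60114}{23861} - \frac{8908}{-757 + 14604} = \left(-60114\right) \frac{1}{23861} - \frac{8908}{13847} = - \frac{60114}{23861} - \frac{8908}{13847} = - \frac{1044952346}{330403267}$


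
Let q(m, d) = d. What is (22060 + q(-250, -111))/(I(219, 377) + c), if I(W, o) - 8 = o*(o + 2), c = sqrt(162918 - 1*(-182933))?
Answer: 3136314559/20417492030 - 21949*sqrt(345851)/20417492030 ≈ 0.15298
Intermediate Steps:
c = sqrt(345851) (c = sqrt(162918 + 182933) = sqrt(345851) ≈ 588.09)
I(W, o) = 8 + o*(2 + o) (I(W, o) = 8 + o*(o + 2) = 8 + o*(2 + o))
(22060 + q(-250, -111))/(I(219, 377) + c) = (22060 - 111)/((8 + 377**2 + 2*377) + sqrt(345851)) = 21949/((8 + 142129 + 754) + sqrt(345851)) = 21949/(142891 + sqrt(345851))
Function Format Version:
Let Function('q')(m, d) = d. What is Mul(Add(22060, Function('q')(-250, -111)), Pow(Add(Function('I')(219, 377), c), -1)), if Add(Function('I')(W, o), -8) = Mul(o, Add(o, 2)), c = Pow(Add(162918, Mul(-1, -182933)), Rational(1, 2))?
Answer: Add(Rational(3136314559, 20417492030), Mul(Rational(-21949, 20417492030), Pow(345851, Rational(1, 2)))) ≈ 0.15298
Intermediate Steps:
c = Pow(345851, Rational(1, 2)) (c = Pow(Add(162918, 182933), Rational(1, 2)) = Pow(345851, Rational(1, 2)) ≈ 588.09)
Function('I')(W, o) = Add(8, Mul(o, Add(2, o))) (Function('I')(W, o) = Add(8, Mul(o, Add(o, 2))) = Add(8, Mul(o, Add(2, o))))
Mul(Add(22060, Function('q')(-250, -111)), Pow(Add(Function('I')(219, 377), c), -1)) = Mul(Add(22060, -111), Pow(Add(Add(8, Pow(377, 2), Mul(2, 377)), Pow(345851, Rational(1, 2))), -1)) = Mul(21949, Pow(Add(Add(8, 142129, 754), Pow(345851, Rational(1, 2))), -1)) = Mul(21949, Pow(Add(142891, Pow(345851, Rational(1, 2))), -1))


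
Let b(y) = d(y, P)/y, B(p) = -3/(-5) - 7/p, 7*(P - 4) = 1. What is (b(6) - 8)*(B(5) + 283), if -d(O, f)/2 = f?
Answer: -277967/105 ≈ -2647.3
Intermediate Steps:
P = 29/7 (P = 4 + (⅐)*1 = 4 + ⅐ = 29/7 ≈ 4.1429)
B(p) = ⅗ - 7/p (B(p) = -3*(-⅕) - 7/p = ⅗ - 7/p)
d(O, f) = -2*f
b(y) = -58/(7*y) (b(y) = (-2*29/7)/y = -58/(7*y))
(b(6) - 8)*(B(5) + 283) = (-58/7/6 - 8)*((⅗ - 7/5) + 283) = (-58/7*⅙ - 8)*((⅗ - 7*⅕) + 283) = (-29/21 - 8)*((⅗ - 7/5) + 283) = -197*(-⅘ + 283)/21 = -197/21*1411/5 = -277967/105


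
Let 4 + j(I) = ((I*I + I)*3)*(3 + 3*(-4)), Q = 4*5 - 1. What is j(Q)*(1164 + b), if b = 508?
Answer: -17161408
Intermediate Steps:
Q = 19 (Q = 20 - 1 = 19)
j(I) = -4 - 27*I - 27*I**2 (j(I) = -4 + ((I*I + I)*3)*(3 + 3*(-4)) = -4 + ((I**2 + I)*3)*(3 - 12) = -4 + ((I + I**2)*3)*(-9) = -4 + (3*I + 3*I**2)*(-9) = -4 + (-27*I - 27*I**2) = -4 - 27*I - 27*I**2)
j(Q)*(1164 + b) = (-4 - 27*19 - 27*19**2)*(1164 + 508) = (-4 - 513 - 27*361)*1672 = (-4 - 513 - 9747)*1672 = -10264*1672 = -17161408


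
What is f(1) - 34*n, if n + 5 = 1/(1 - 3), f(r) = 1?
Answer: 188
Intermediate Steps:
n = -11/2 (n = -5 + 1/(1 - 3) = -5 + 1/(-2) = -5 - 1/2 = -11/2 ≈ -5.5000)
f(1) - 34*n = 1 - 34*(-11/2) = 1 + 187 = 188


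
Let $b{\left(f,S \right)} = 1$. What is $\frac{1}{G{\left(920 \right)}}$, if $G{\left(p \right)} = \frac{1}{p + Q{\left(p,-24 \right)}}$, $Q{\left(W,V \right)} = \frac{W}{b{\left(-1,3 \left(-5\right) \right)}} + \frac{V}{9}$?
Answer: $\frac{5512}{3} \approx 1837.3$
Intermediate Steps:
$Q{\left(W,V \right)} = W + \frac{V}{9}$ ($Q{\left(W,V \right)} = \frac{W}{1} + \frac{V}{9} = W 1 + V \frac{1}{9} = W + \frac{V}{9}$)
$G{\left(p \right)} = \frac{1}{- \frac{8}{3} + 2 p}$ ($G{\left(p \right)} = \frac{1}{p + \left(p + \frac{1}{9} \left(-24\right)\right)} = \frac{1}{p + \left(p - \frac{8}{3}\right)} = \frac{1}{p + \left(- \frac{8}{3} + p\right)} = \frac{1}{- \frac{8}{3} + 2 p}$)
$\frac{1}{G{\left(920 \right)}} = \frac{1}{\frac{3}{2} \frac{1}{-4 + 3 \cdot 920}} = \frac{1}{\frac{3}{2} \frac{1}{-4 + 2760}} = \frac{1}{\frac{3}{2} \cdot \frac{1}{2756}} = \frac{1}{\frac{3}{5512}} = \frac{5512}{3}$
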